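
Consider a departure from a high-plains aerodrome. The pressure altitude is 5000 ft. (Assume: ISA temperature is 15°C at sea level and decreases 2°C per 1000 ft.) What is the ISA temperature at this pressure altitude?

5°C

ISA temperature = 15 − 2 × (5000/1000) = 15 − 10 = 5°C.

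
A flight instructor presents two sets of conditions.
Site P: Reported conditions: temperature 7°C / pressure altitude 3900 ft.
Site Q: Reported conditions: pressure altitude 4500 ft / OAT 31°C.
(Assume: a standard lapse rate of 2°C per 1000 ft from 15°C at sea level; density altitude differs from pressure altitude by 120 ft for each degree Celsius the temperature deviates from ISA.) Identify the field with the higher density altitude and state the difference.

Site P: ISA temp = 7.2°C, deviation -0.2°C, DA = 3900 + 120 × (-0.2) = 3876 ft.
Site Q: ISA temp = 6°C, deviation +25°C, DA = 4500 + 120 × 25 = 7500 ft.
Site Q is higher by 7500 − 3876 = 3624 ft.

Site Q by 3624 ft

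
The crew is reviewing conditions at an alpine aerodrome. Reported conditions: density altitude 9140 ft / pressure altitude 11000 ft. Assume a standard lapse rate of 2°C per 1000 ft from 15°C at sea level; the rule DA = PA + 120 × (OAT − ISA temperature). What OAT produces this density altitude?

-22.5°C

Density altitude − pressure altitude = 9140 − 11000 = -1860 ft.
At 120 ft/°C that is an ISA deviation of -1860/120 = -15.5°C.
ISA temperature at 11000 ft = 15 − 2 × (11000/1000) = -7°C.
OAT = ISA + deviation = -7 + (-15.5) = -22.5°C.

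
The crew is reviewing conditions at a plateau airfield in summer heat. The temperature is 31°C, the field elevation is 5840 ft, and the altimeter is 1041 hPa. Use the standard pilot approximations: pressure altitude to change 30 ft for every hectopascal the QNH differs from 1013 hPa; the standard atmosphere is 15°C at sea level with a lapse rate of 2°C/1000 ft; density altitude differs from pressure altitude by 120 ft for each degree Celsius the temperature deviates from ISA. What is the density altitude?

8120 ft

Pressure altitude = 5840 + (1013 − 1041) × 30 = 5840 + (-840) = 5000 ft.
ISA temperature at 5000 ft = 15 − 2 × (5000/1000) = 5°C.
ISA deviation = 31 − 5 = +26°C.
Density altitude = 5000 + 120 × (26) = 8120 ft.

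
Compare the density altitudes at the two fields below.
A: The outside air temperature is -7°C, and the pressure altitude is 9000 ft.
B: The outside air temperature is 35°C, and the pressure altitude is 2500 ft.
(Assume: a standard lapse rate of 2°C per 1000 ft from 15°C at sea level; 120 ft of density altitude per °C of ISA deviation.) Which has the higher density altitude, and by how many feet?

A by 3020 ft

A: ISA temp = -3°C, deviation -4°C, DA = 9000 + 120 × (-4) = 8520 ft.
B: ISA temp = 10°C, deviation +25°C, DA = 2500 + 120 × 25 = 5500 ft.
A is higher by 8520 − 5500 = 3020 ft.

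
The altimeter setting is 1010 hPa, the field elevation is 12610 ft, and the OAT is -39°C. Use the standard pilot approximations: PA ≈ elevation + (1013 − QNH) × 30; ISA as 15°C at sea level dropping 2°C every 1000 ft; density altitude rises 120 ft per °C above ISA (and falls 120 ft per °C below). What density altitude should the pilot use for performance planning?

Pressure altitude = 12610 + (1013 − 1010) × 30 = 12610 + (+90) = 12700 ft.
ISA temperature at 12700 ft = 15 − 2 × (12700/1000) = -10.4°C.
ISA deviation = -39 − (-10.4) = -28.6°C.
Density altitude = 12700 + 120 × (-28.6) = 9268 ft.

9268 ft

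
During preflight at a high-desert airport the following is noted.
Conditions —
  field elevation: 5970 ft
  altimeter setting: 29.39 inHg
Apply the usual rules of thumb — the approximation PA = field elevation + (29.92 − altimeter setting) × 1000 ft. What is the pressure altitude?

Pressure correction = (29.92 − 29.39) × 1000 = +530 ft.
Pressure altitude = 5970 + (+530) = 6500 ft.

6500 ft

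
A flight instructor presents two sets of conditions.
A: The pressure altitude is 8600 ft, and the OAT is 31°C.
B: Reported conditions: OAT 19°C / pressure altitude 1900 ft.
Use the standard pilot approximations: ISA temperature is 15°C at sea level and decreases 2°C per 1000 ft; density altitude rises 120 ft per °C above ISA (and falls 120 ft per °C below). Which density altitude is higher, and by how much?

A: ISA temp = -2.2°C, deviation +33.2°C, DA = 8600 + 120 × 33.2 = 12584 ft.
B: ISA temp = 11.2°C, deviation +7.8°C, DA = 1900 + 120 × 7.8 = 2836 ft.
A is higher by 12584 − 2836 = 9748 ft.

A by 9748 ft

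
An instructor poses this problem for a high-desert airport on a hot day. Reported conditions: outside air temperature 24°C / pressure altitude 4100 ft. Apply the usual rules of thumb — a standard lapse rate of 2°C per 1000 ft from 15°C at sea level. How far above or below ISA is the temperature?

ISA temperature at 4100 ft = 15 − 2 × (4100/1000) = 6.8°C.
Deviation = OAT − ISA = 24 − 6.8 = +17.2°C.

ISA+17.2°C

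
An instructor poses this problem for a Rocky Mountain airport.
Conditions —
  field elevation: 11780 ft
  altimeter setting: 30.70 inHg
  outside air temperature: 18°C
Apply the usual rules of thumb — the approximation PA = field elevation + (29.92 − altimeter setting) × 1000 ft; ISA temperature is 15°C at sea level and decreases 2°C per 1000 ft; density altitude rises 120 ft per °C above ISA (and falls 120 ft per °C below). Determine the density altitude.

Pressure altitude = 11780 + (29.92 − 30.70) × 1000 = 11780 + (-780) = 11000 ft.
ISA temperature at 11000 ft = 15 − 2 × (11000/1000) = -7°C.
ISA deviation = 18 − (-7) = +25°C.
Density altitude = 11000 + 120 × (25) = 14000 ft.

14000 ft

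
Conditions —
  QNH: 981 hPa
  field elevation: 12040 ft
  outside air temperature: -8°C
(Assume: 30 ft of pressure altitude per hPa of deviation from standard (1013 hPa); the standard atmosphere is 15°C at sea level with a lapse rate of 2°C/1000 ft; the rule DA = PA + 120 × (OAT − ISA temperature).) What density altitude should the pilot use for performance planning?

13360 ft

Pressure altitude = 12040 + (1013 − 981) × 30 = 12040 + (+960) = 13000 ft.
ISA temperature at 13000 ft = 15 − 2 × (13000/1000) = -11°C.
ISA deviation = -8 − (-11) = +3°C.
Density altitude = 13000 + 120 × (3) = 13360 ft.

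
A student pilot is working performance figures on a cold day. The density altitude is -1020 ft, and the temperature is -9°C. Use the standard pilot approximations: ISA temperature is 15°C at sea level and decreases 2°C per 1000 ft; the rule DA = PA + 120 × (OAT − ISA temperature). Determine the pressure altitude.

DA = PA + 120 × (OAT − (15 − 2·PA/1000)) = PA + 120·OAT − 1800 + 0.24·PA = 1.24·PA + 120·OAT − 1800.
So 1.24·PA = -1020 − 120 × (-9) + 1800 = 1860.
PA = 1860 / 1.24 = 1500 ft.

1500 ft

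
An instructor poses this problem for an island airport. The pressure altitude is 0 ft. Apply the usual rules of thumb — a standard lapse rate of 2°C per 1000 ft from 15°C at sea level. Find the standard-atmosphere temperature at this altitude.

ISA temperature = 15 − 2 × (0/1000) = 15 − 0 = 15°C.

15°C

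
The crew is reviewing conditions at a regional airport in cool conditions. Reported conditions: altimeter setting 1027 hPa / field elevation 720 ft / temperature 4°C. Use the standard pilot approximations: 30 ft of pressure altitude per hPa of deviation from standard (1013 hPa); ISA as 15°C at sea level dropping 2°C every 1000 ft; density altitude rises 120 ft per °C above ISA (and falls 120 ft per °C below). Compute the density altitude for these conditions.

-948 ft

Pressure altitude = 720 + (1013 − 1027) × 30 = 720 + (-420) = 300 ft.
ISA temperature at 300 ft = 15 − 2 × (300/1000) = 14.4°C.
ISA deviation = 4 − 14.4 = -10.4°C.
Density altitude = 300 + 120 × (-10.4) = -948 ft.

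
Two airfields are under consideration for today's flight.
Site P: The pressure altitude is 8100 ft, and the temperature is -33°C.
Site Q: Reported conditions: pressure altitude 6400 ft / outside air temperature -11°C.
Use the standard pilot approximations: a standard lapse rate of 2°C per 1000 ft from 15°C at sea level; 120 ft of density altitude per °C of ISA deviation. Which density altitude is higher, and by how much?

Site P: ISA temp = -1.2°C, deviation -31.8°C, DA = 8100 + 120 × (-31.8) = 4284 ft.
Site Q: ISA temp = 2.2°C, deviation -13.2°C, DA = 6400 + 120 × (-13.2) = 4816 ft.
Site Q is higher by 4816 − 4284 = 532 ft.

Site Q by 532 ft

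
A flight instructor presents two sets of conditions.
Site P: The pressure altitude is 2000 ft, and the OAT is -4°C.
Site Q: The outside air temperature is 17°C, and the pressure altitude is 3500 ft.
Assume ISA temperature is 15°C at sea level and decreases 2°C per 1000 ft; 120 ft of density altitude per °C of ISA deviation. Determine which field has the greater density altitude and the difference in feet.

Site P: ISA temp = 11°C, deviation -15°C, DA = 2000 + 120 × (-15) = 200 ft.
Site Q: ISA temp = 8°C, deviation +9°C, DA = 3500 + 120 × 9 = 4580 ft.
Site Q is higher by 4580 − 200 = 4380 ft.

Site Q by 4380 ft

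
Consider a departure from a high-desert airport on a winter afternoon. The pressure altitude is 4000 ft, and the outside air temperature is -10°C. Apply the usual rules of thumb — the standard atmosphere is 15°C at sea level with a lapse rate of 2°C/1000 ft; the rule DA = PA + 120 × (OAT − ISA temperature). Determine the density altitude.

ISA temperature at 4000 ft = 15 − 2 × (4000/1000) = 7°C.
ISA deviation = -10 − 7 = -17°C.
Density altitude = 4000 + 120 × (-17) = 4000 + (-2040) = 1960 ft.

1960 ft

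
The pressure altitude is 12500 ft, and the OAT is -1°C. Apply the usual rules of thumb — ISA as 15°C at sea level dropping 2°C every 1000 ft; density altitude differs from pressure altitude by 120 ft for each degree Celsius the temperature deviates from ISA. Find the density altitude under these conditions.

13580 ft

ISA temperature at 12500 ft = 15 − 2 × (12500/1000) = -10°C.
ISA deviation = -1 − (-10) = +9°C.
Density altitude = 12500 + 120 × (9) = 12500 + (+1080) = 13580 ft.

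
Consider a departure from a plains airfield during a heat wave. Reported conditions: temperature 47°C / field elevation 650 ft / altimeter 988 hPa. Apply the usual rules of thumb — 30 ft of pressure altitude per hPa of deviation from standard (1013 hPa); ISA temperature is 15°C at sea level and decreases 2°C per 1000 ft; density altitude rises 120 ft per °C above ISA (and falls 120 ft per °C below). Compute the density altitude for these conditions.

Pressure altitude = 650 + (1013 − 988) × 30 = 650 + (+750) = 1400 ft.
ISA temperature at 1400 ft = 15 − 2 × (1400/1000) = 12.2°C.
ISA deviation = 47 − 12.2 = +34.8°C.
Density altitude = 1400 + 120 × (34.8) = 5576 ft.

5576 ft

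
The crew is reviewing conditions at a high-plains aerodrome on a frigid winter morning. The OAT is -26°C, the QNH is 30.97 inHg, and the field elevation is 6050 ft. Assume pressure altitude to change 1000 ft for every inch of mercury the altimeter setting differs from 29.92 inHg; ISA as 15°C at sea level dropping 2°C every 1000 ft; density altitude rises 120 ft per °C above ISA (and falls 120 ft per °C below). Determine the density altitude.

1280 ft

Pressure altitude = 6050 + (29.92 − 30.97) × 1000 = 6050 + (-1050) = 5000 ft.
ISA temperature at 5000 ft = 15 − 2 × (5000/1000) = 5°C.
ISA deviation = -26 − 5 = -31°C.
Density altitude = 5000 + 120 × (-31) = 1280 ft.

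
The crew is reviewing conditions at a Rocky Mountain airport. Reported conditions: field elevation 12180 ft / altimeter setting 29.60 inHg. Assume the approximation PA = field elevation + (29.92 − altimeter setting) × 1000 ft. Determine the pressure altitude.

Pressure correction = (29.92 − 29.60) × 1000 = +320 ft.
Pressure altitude = 12180 + (+320) = 12500 ft.

12500 ft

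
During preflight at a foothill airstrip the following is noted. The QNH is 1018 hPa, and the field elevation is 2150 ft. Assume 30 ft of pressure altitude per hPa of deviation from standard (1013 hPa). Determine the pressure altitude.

2000 ft

Pressure correction = (1013 − 1018) × 30 = -150 ft.
Pressure altitude = 2150 + (-150) = 2000 ft.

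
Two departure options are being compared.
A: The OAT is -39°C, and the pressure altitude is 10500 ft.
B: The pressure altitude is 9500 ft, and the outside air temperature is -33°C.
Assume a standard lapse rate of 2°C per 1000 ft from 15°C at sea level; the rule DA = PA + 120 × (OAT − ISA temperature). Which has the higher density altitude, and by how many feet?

A: ISA temp = -6°C, deviation -33°C, DA = 10500 + 120 × (-33) = 6540 ft.
B: ISA temp = -4°C, deviation -29°C, DA = 9500 + 120 × (-29) = 6020 ft.
A is higher by 6540 − 6020 = 520 ft.

A by 520 ft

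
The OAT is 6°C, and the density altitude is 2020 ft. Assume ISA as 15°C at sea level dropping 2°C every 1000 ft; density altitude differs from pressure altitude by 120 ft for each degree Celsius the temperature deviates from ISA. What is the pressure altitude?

DA = PA + 120 × (OAT − (15 − 2·PA/1000)) = PA + 120·OAT − 1800 + 0.24·PA = 1.24·PA + 120·OAT − 1800.
So 1.24·PA = 2020 − 120 × 6 + 1800 = 3100.
PA = 3100 / 1.24 = 2500 ft.

2500 ft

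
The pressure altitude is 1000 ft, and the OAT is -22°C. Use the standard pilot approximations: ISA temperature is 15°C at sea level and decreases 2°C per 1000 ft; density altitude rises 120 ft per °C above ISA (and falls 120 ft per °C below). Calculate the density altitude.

ISA temperature at 1000 ft = 15 − 2 × (1000/1000) = 13°C.
ISA deviation = -22 − 13 = -35°C.
Density altitude = 1000 + 120 × (-35) = 1000 + (-4200) = -3200 ft.

-3200 ft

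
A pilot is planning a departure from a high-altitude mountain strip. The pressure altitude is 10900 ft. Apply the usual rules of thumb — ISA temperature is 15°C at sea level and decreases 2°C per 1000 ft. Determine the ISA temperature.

-6.8°C

ISA temperature = 15 − 2 × (10900/1000) = 15 − 21.8 = -6.8°C.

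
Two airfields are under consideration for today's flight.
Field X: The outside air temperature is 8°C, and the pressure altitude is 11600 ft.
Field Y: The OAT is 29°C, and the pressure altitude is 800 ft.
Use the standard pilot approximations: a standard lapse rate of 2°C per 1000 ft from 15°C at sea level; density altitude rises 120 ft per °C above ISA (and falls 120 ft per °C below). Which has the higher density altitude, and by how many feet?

Field X by 10872 ft

Field X: ISA temp = -8.2°C, deviation +16.2°C, DA = 11600 + 120 × 16.2 = 13544 ft.
Field Y: ISA temp = 13.4°C, deviation +15.6°C, DA = 800 + 120 × 15.6 = 2672 ft.
Field X is higher by 13544 − 2672 = 10872 ft.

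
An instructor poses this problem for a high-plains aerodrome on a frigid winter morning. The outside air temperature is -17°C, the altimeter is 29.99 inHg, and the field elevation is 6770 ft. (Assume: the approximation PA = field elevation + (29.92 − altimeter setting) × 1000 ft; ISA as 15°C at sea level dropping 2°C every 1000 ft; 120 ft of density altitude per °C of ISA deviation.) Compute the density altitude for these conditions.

4468 ft

Pressure altitude = 6770 + (29.92 − 29.99) × 1000 = 6770 + (-70) = 6700 ft.
ISA temperature at 6700 ft = 15 − 2 × (6700/1000) = 1.6°C.
ISA deviation = -17 − 1.6 = -18.6°C.
Density altitude = 6700 + 120 × (-18.6) = 4468 ft.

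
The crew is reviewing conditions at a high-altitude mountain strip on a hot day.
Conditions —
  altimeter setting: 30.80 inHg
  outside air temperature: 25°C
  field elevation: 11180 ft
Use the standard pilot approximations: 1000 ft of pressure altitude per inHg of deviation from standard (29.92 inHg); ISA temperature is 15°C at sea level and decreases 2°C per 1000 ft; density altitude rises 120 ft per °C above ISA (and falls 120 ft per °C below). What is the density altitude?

Pressure altitude = 11180 + (29.92 − 30.80) × 1000 = 11180 + (-880) = 10300 ft.
ISA temperature at 10300 ft = 15 − 2 × (10300/1000) = -5.6°C.
ISA deviation = 25 − (-5.6) = +30.6°C.
Density altitude = 10300 + 120 × (30.6) = 13972 ft.

13972 ft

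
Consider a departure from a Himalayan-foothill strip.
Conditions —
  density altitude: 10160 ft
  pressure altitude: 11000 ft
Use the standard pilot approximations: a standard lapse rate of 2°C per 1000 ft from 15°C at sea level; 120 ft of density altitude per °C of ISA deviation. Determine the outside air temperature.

Density altitude − pressure altitude = 10160 − 11000 = -840 ft.
At 120 ft/°C that is an ISA deviation of -840/120 = -7°C.
ISA temperature at 11000 ft = 15 − 2 × (11000/1000) = -7°C.
OAT = ISA + deviation = -7 + (-7) = -14°C.

-14°C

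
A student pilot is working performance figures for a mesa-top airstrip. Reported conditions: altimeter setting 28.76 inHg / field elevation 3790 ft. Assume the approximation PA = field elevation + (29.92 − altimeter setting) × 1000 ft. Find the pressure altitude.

Pressure correction = (29.92 − 28.76) × 1000 = +1160 ft.
Pressure altitude = 3790 + (+1160) = 4950 ft.

4950 ft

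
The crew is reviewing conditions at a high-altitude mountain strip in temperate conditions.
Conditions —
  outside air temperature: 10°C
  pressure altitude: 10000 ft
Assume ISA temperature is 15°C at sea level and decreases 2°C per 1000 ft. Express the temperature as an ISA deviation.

ISA temperature at 10000 ft = 15 − 2 × (10000/1000) = -5°C.
Deviation = OAT − ISA = 10 − (-5) = +15°C.

ISA+15°C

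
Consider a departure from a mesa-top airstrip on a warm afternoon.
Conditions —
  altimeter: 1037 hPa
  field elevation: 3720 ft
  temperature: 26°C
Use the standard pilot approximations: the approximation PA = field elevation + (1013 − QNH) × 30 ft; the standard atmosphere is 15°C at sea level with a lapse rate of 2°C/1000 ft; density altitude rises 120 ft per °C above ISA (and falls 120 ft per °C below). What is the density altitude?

5040 ft

Pressure altitude = 3720 + (1013 − 1037) × 30 = 3720 + (-720) = 3000 ft.
ISA temperature at 3000 ft = 15 − 2 × (3000/1000) = 9°C.
ISA deviation = 26 − 9 = +17°C.
Density altitude = 3000 + 120 × (17) = 5040 ft.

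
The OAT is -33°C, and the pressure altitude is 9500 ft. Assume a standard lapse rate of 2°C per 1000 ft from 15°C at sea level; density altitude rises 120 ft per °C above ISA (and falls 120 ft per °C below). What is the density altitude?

ISA temperature at 9500 ft = 15 − 2 × (9500/1000) = -4°C.
ISA deviation = -33 − (-4) = -29°C.
Density altitude = 9500 + 120 × (-29) = 9500 + (-3480) = 6020 ft.

6020 ft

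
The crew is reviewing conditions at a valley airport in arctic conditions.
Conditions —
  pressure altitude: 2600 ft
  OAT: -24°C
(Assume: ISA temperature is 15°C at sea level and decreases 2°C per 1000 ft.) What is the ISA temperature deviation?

ISA temperature at 2600 ft = 15 − 2 × (2600/1000) = 9.8°C.
Deviation = OAT − ISA = -24 − 9.8 = -33.8°C.

ISA-33.8°C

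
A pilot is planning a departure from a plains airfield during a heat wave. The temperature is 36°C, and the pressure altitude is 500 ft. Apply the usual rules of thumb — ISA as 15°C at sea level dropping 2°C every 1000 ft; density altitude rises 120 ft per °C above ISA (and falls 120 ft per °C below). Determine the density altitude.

ISA temperature at 500 ft = 15 − 2 × (500/1000) = 14°C.
ISA deviation = 36 − 14 = +22°C.
Density altitude = 500 + 120 × (22) = 500 + (+2640) = 3140 ft.

3140 ft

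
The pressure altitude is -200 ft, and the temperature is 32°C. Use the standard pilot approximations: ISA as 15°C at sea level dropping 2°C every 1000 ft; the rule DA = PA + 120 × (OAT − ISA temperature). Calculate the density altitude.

ISA temperature at -200 ft = 15 − 2 × (-200/1000) = 15.4°C.
ISA deviation = 32 − 15.4 = +16.6°C.
Density altitude = -200 + 120 × (16.6) = -200 + (+1992) = 1792 ft.

1792 ft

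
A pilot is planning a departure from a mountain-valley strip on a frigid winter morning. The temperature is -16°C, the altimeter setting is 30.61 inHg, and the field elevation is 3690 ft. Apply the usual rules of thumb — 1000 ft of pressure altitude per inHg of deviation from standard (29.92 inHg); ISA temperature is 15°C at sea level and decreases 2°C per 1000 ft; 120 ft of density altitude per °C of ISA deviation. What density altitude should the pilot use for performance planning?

0 ft

Pressure altitude = 3690 + (29.92 − 30.61) × 1000 = 3690 + (-690) = 3000 ft.
ISA temperature at 3000 ft = 15 − 2 × (3000/1000) = 9°C.
ISA deviation = -16 − 9 = -25°C.
Density altitude = 3000 + 120 × (-25) = 0 ft.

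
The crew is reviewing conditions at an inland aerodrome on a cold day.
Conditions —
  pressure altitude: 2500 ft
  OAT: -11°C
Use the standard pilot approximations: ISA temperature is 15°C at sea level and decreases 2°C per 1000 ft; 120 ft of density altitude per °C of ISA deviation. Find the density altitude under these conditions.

ISA temperature at 2500 ft = 15 − 2 × (2500/1000) = 10°C.
ISA deviation = -11 − 10 = -21°C.
Density altitude = 2500 + 120 × (-21) = 2500 + (-2520) = -20 ft.

-20 ft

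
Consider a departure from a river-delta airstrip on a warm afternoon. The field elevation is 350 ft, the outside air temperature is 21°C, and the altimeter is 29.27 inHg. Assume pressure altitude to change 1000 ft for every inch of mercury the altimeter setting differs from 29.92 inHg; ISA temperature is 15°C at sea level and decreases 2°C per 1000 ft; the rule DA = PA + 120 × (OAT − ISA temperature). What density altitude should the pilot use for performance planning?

1960 ft

Pressure altitude = 350 + (29.92 − 29.27) × 1000 = 350 + (+650) = 1000 ft.
ISA temperature at 1000 ft = 15 − 2 × (1000/1000) = 13°C.
ISA deviation = 21 − 13 = +8°C.
Density altitude = 1000 + 120 × (8) = 1960 ft.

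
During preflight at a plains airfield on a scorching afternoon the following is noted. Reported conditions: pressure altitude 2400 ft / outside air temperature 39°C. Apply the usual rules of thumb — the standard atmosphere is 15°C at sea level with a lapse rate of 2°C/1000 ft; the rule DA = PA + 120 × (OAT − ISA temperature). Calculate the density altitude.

ISA temperature at 2400 ft = 15 − 2 × (2400/1000) = 10.2°C.
ISA deviation = 39 − 10.2 = +28.8°C.
Density altitude = 2400 + 120 × (28.8) = 2400 + (+3456) = 5856 ft.

5856 ft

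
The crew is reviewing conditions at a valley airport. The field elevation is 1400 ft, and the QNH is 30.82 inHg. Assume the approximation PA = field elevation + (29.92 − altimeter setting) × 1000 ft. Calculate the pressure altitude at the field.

500 ft

Pressure correction = (29.92 − 30.82) × 1000 = -900 ft.
Pressure altitude = 1400 + (-900) = 500 ft.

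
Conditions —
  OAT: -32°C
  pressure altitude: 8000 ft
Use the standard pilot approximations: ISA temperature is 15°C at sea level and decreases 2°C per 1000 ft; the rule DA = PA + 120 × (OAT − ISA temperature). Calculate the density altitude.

ISA temperature at 8000 ft = 15 − 2 × (8000/1000) = -1°C.
ISA deviation = -32 − (-1) = -31°C.
Density altitude = 8000 + 120 × (-31) = 8000 + (-3720) = 4280 ft.

4280 ft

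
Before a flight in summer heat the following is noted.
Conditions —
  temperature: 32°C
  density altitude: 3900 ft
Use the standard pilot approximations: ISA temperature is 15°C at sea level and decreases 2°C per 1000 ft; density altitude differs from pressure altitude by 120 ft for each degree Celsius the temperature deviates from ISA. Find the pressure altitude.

DA = PA + 120 × (OAT − (15 − 2·PA/1000)) = PA + 120·OAT − 1800 + 0.24·PA = 1.24·PA + 120·OAT − 1800.
So 1.24·PA = 3900 − 120 × 32 + 1800 = 1860.
PA = 1860 / 1.24 = 1500 ft.

1500 ft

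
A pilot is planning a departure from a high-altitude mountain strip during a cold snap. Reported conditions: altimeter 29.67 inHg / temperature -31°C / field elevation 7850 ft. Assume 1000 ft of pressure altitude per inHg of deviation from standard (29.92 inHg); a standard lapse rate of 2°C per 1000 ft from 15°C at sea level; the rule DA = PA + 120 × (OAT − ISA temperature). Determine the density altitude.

Pressure altitude = 7850 + (29.92 − 29.67) × 1000 = 7850 + (+250) = 8100 ft.
ISA temperature at 8100 ft = 15 − 2 × (8100/1000) = -1.2°C.
ISA deviation = -31 − (-1.2) = -29.8°C.
Density altitude = 8100 + 120 × (-29.8) = 4524 ft.

4524 ft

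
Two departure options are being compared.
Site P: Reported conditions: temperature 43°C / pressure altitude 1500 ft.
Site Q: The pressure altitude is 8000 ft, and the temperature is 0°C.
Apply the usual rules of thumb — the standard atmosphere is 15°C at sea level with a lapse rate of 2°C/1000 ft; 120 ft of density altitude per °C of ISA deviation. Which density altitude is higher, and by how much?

Site P: ISA temp = 12°C, deviation +31°C, DA = 1500 + 120 × 31 = 5220 ft.
Site Q: ISA temp = -1°C, deviation +1°C, DA = 8000 + 120 × 1 = 8120 ft.
Site Q is higher by 8120 − 5220 = 2900 ft.

Site Q by 2900 ft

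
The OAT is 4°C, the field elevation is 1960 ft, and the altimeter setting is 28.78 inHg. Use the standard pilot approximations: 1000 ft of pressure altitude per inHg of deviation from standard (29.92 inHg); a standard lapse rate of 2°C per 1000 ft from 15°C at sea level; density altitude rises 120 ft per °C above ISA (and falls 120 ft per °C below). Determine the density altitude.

Pressure altitude = 1960 + (29.92 − 28.78) × 1000 = 1960 + (+1140) = 3100 ft.
ISA temperature at 3100 ft = 15 − 2 × (3100/1000) = 8.8°C.
ISA deviation = 4 − 8.8 = -4.8°C.
Density altitude = 3100 + 120 × (-4.8) = 2524 ft.

2524 ft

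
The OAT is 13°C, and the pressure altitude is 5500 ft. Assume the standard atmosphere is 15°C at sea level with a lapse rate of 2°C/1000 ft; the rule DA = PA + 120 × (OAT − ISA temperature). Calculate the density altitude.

6580 ft

ISA temperature at 5500 ft = 15 − 2 × (5500/1000) = 4°C.
ISA deviation = 13 − 4 = +9°C.
Density altitude = 5500 + 120 × (9) = 5500 + (+1080) = 6580 ft.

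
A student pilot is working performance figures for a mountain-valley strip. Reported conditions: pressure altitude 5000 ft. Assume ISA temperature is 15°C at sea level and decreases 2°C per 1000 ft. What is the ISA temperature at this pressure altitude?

5°C

ISA temperature = 15 − 2 × (5000/1000) = 15 − 10 = 5°C.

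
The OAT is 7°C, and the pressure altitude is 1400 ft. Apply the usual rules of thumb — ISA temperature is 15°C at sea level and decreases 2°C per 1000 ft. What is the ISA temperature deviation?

ISA-5.2°C

ISA temperature at 1400 ft = 15 − 2 × (1400/1000) = 12.2°C.
Deviation = OAT − ISA = 7 − 12.2 = -5.2°C.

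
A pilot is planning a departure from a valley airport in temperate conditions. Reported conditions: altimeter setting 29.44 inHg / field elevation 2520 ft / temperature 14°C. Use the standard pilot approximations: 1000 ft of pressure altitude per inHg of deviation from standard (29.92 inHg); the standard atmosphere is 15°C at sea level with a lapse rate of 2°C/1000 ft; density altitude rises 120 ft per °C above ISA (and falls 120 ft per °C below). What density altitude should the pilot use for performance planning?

3600 ft

Pressure altitude = 2520 + (29.92 − 29.44) × 1000 = 2520 + (+480) = 3000 ft.
ISA temperature at 3000 ft = 15 − 2 × (3000/1000) = 9°C.
ISA deviation = 14 − 9 = +5°C.
Density altitude = 3000 + 120 × (5) = 3600 ft.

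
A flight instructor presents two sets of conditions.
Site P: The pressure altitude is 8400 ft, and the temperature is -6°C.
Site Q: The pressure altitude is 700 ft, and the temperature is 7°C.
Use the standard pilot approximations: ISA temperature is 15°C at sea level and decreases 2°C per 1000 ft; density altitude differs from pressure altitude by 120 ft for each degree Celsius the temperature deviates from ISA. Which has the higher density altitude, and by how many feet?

Site P by 7988 ft

Site P: ISA temp = -1.8°C, deviation -4.2°C, DA = 8400 + 120 × (-4.2) = 7896 ft.
Site Q: ISA temp = 13.6°C, deviation -6.6°C, DA = 700 + 120 × (-6.6) = -92 ft.
Site P is higher by 7896 − (-92) = 7988 ft.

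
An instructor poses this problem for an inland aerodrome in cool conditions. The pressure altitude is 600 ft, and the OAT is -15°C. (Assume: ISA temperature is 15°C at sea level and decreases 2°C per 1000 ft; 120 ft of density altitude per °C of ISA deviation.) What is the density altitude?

ISA temperature at 600 ft = 15 − 2 × (600/1000) = 13.8°C.
ISA deviation = -15 − 13.8 = -28.8°C.
Density altitude = 600 + 120 × (-28.8) = 600 + (-3456) = -2856 ft.

-2856 ft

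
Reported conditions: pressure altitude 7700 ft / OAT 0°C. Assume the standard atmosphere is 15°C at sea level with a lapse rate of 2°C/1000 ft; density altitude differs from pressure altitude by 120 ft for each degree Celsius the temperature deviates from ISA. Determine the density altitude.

7748 ft

ISA temperature at 7700 ft = 15 − 2 × (7700/1000) = -0.4°C.
ISA deviation = 0 − (-0.4) = +0.4°C.
Density altitude = 7700 + 120 × (0.4) = 7700 + (+48) = 7748 ft.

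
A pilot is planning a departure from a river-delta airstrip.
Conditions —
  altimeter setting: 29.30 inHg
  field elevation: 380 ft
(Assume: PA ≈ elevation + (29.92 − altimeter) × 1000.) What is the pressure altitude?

Pressure correction = (29.92 − 29.30) × 1000 = +620 ft.
Pressure altitude = 380 + (+620) = 1000 ft.

1000 ft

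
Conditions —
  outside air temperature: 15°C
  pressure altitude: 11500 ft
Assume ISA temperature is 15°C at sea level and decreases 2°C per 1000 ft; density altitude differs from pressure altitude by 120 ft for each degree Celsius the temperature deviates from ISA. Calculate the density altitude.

14260 ft

ISA temperature at 11500 ft = 15 − 2 × (11500/1000) = -8°C.
ISA deviation = 15 − (-8) = +23°C.
Density altitude = 11500 + 120 × (23) = 11500 + (+2760) = 14260 ft.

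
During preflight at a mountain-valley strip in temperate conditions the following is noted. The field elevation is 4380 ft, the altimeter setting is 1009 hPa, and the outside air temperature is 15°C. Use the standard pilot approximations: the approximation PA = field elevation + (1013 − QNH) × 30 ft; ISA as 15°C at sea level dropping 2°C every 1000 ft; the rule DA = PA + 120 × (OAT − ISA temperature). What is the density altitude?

5580 ft

Pressure altitude = 4380 + (1013 − 1009) × 30 = 4380 + (+120) = 4500 ft.
ISA temperature at 4500 ft = 15 − 2 × (4500/1000) = 6°C.
ISA deviation = 15 − 6 = +9°C.
Density altitude = 4500 + 120 × (9) = 5580 ft.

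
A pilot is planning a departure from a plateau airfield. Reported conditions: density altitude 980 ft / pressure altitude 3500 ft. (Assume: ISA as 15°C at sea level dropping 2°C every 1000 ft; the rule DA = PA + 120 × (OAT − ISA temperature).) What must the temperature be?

-13°C

Density altitude − pressure altitude = 980 − 3500 = -2520 ft.
At 120 ft/°C that is an ISA deviation of -2520/120 = -21°C.
ISA temperature at 3500 ft = 15 − 2 × (3500/1000) = 8°C.
OAT = ISA + deviation = 8 + (-21) = -13°C.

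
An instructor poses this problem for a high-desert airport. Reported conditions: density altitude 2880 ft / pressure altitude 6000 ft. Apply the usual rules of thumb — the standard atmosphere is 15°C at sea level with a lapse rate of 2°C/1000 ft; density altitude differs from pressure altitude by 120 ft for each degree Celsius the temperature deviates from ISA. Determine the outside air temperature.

-23°C

Density altitude − pressure altitude = 2880 − 6000 = -3120 ft.
At 120 ft/°C that is an ISA deviation of -3120/120 = -26°C.
ISA temperature at 6000 ft = 15 − 2 × (6000/1000) = 3°C.
OAT = ISA + deviation = 3 + (-26) = -23°C.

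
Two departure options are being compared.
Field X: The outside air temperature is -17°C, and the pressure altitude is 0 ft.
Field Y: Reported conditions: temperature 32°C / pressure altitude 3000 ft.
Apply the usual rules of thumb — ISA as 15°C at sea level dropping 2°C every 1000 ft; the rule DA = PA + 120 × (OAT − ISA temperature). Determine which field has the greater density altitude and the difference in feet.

Field Y by 9600 ft

Field X: ISA temp = 15°C, deviation -32°C, DA = 0 + 120 × (-32) = -3840 ft.
Field Y: ISA temp = 9°C, deviation +23°C, DA = 3000 + 120 × 23 = 5760 ft.
Field Y is higher by 5760 − (-3840) = 9600 ft.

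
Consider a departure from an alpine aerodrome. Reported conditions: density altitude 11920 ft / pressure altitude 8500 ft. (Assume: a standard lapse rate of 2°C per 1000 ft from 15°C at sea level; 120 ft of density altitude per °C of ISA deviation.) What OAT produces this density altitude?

Density altitude − pressure altitude = 11920 − 8500 = +3420 ft.
At 120 ft/°C that is an ISA deviation of 3420/120 = +28.5°C.
ISA temperature at 8500 ft = 15 − 2 × (8500/1000) = -2°C.
OAT = ISA + deviation = -2 + (+28.5) = 26.5°C.

26.5°C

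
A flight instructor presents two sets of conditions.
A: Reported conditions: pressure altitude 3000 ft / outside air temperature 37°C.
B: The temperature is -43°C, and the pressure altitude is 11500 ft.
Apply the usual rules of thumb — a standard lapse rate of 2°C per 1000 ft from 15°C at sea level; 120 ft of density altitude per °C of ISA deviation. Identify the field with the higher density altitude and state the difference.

A: ISA temp = 9°C, deviation +28°C, DA = 3000 + 120 × 28 = 6360 ft.
B: ISA temp = -8°C, deviation -35°C, DA = 11500 + 120 × (-35) = 7300 ft.
B is higher by 7300 − 6360 = 940 ft.

B by 940 ft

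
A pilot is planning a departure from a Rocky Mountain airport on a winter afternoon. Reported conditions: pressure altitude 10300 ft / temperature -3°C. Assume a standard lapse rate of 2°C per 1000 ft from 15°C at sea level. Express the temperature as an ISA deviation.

ISA+2.6°C

ISA temperature at 10300 ft = 15 − 2 × (10300/1000) = -5.6°C.
Deviation = OAT − ISA = -3 − (-5.6) = +2.6°C.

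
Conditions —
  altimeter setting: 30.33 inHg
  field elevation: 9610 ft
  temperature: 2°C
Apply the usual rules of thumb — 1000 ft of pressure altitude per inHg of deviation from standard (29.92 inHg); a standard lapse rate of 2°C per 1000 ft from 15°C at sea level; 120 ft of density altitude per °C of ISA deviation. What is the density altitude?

Pressure altitude = 9610 + (29.92 − 30.33) × 1000 = 9610 + (-410) = 9200 ft.
ISA temperature at 9200 ft = 15 − 2 × (9200/1000) = -3.4°C.
ISA deviation = 2 − (-3.4) = +5.4°C.
Density altitude = 9200 + 120 × (5.4) = 9848 ft.

9848 ft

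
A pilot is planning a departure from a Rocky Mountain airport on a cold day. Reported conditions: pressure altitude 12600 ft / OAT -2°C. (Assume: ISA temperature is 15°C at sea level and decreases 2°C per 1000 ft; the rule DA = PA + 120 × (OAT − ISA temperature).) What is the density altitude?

ISA temperature at 12600 ft = 15 − 2 × (12600/1000) = -10.2°C.
ISA deviation = -2 − (-10.2) = +8.2°C.
Density altitude = 12600 + 120 × (8.2) = 12600 + (+984) = 13584 ft.

13584 ft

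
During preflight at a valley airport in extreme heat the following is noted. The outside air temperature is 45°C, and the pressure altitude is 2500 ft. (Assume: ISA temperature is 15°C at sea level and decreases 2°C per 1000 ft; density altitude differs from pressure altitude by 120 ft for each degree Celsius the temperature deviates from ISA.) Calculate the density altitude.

ISA temperature at 2500 ft = 15 − 2 × (2500/1000) = 10°C.
ISA deviation = 45 − 10 = +35°C.
Density altitude = 2500 + 120 × (35) = 2500 + (+4200) = 6700 ft.

6700 ft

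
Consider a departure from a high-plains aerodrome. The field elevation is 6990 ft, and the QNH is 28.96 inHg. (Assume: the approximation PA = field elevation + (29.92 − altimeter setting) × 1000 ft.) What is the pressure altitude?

7950 ft

Pressure correction = (29.92 − 28.96) × 1000 = +960 ft.
Pressure altitude = 6990 + (+960) = 7950 ft.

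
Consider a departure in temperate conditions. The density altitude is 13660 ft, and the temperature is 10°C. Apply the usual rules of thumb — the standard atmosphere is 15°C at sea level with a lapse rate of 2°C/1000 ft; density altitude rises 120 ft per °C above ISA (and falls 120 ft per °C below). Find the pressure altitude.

11500 ft

DA = PA + 120 × (OAT − (15 − 2·PA/1000)) = PA + 120·OAT − 1800 + 0.24·PA = 1.24·PA + 120·OAT − 1800.
So 1.24·PA = 13660 − 120 × 10 + 1800 = 14260.
PA = 14260 / 1.24 = 11500 ft.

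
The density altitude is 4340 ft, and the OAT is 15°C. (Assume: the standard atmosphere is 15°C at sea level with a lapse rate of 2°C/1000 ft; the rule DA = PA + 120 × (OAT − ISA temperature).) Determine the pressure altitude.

3500 ft

DA = PA + 120 × (OAT − (15 − 2·PA/1000)) = PA + 120·OAT − 1800 + 0.24·PA = 1.24·PA + 120·OAT − 1800.
So 1.24·PA = 4340 − 120 × 15 + 1800 = 4340.
PA = 4340 / 1.24 = 3500 ft.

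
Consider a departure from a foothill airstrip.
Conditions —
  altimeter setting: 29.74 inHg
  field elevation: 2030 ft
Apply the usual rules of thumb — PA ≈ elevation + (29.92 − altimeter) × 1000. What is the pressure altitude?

Pressure correction = (29.92 − 29.74) × 1000 = +180 ft.
Pressure altitude = 2030 + (+180) = 2210 ft.

2210 ft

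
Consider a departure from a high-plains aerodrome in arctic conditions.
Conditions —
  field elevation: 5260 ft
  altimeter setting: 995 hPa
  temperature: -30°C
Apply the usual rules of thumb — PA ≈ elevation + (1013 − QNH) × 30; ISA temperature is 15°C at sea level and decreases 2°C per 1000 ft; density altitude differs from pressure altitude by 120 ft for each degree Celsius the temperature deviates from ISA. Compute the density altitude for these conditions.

Pressure altitude = 5260 + (1013 − 995) × 30 = 5260 + (+540) = 5800 ft.
ISA temperature at 5800 ft = 15 − 2 × (5800/1000) = 3.4°C.
ISA deviation = -30 − 3.4 = -33.4°C.
Density altitude = 5800 + 120 × (-33.4) = 1792 ft.

1792 ft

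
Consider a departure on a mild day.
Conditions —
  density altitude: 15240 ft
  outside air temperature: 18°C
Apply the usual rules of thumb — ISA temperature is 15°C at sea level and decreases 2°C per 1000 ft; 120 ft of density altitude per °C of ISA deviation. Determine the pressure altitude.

12000 ft

DA = PA + 120 × (OAT − (15 − 2·PA/1000)) = PA + 120·OAT − 1800 + 0.24·PA = 1.24·PA + 120·OAT − 1800.
So 1.24·PA = 15240 − 120 × 18 + 1800 = 14880.
PA = 14880 / 1.24 = 12000 ft.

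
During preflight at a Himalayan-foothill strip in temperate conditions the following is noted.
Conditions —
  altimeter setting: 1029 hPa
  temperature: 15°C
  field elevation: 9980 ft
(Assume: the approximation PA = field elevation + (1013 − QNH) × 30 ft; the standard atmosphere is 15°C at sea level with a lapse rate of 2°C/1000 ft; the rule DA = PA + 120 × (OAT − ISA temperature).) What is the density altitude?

11780 ft

Pressure altitude = 9980 + (1013 − 1029) × 30 = 9980 + (-480) = 9500 ft.
ISA temperature at 9500 ft = 15 − 2 × (9500/1000) = -4°C.
ISA deviation = 15 − (-4) = +19°C.
Density altitude = 9500 + 120 × (19) = 11780 ft.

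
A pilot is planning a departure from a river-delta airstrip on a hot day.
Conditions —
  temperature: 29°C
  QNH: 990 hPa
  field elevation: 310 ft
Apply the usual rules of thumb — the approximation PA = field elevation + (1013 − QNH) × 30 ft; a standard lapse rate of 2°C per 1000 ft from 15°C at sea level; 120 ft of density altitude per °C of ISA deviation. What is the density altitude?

Pressure altitude = 310 + (1013 − 990) × 30 = 310 + (+690) = 1000 ft.
ISA temperature at 1000 ft = 15 − 2 × (1000/1000) = 13°C.
ISA deviation = 29 − 13 = +16°C.
Density altitude = 1000 + 120 × (16) = 2920 ft.

2920 ft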